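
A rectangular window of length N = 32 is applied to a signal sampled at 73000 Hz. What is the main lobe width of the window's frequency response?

For a rectangular window of length N,
the main lobe width in frequency is 2*f_s/N.
= 2*73000/32 = 9125/2 Hz
This determines the minimum frequency separation for resolving two sinusoids.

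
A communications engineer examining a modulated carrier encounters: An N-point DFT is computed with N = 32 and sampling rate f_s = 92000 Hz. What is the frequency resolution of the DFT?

DFT frequency resolution = f_s / N
= 92000 / 32 = 2875 Hz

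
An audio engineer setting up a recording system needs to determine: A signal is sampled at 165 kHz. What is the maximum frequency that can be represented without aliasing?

The maximum frequency that can be represented without aliasing
is the Nyquist frequency: f_max = f_s / 2 = 165 kHz / 2 = 165/2 kHz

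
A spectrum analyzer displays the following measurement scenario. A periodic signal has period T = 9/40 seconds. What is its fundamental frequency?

The fundamental frequency is the reciprocal of the period.
f = 1/T = 1/(9/40) = 40/9 Hz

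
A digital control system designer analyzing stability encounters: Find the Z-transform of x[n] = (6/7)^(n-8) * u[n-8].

Time-shifting property: if X(z) = Z{x[n]}, then Z{x[n-d]} = z^(-d) * X(z)
X(z) = z/(z - 6/7) for x[n] = (6/7)^n * u[n]
Z{x[n-8]} = z^(-8) * z/(z - 6/7) = z^(-7)/(z - 6/7)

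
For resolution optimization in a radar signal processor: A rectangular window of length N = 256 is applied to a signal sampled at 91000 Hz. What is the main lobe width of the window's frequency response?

For a rectangular window of length N,
the main lobe width in frequency is 2*f_s/N.
= 2*91000/256 = 11375/16 Hz
This determines the minimum frequency separation for resolving two sinusoids.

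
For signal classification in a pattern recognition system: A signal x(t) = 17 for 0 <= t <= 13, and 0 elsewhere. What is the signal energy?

Energy = integral of |x(t)|^2 dt over the signal duration
= 17^2 * 13 = 289 * 13 = 3757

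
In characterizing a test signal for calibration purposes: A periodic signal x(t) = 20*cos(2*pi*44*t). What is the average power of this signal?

Average power of A*cos(wt) is A^2/2.
P = 20^2 / 2 = 400/2 = 200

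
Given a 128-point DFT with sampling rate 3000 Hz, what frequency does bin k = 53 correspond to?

The frequency of DFT bin k is: f_k = k * f_s / N
f_53 = 53 * 3000 / 128 = 19875/16 Hz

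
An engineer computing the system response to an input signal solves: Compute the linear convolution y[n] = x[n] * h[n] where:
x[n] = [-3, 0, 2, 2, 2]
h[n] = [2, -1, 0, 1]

y[n] = sum_k x[k]*h[n-k]. Output length = len(x) + len(h) - 1 = 5 + 4 - 1 = 8.
y[0] = -3*2 = -6
y[1] = 0*2 + -3*-1 = 3
y[2] = 2*2 + 0*-1 + -3*0 = 4
y[3] = 2*2 + 2*-1 + 0*0 + -3*1 = -1
y[4] = 2*2 + 2*-1 + 2*0 + 0*1 = 2
y[5] = 2*-1 + 2*0 + 2*1 = 0
y[6] = 2*0 + 2*1 = 2
y[7] = 2*1 = 2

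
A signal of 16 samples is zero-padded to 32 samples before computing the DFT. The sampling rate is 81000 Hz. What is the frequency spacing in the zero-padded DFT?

Original DFT: N = 16, resolution = f_s/N = 81000/16 = 10125/2 Hz
Zero-padded DFT: N = 32, resolution = f_s/N = 81000/32 = 10125/4 Hz
Zero-padding interpolates the spectrum (finer frequency grid)
but does NOT improve the true spectral resolution (ability to resolve close frequencies).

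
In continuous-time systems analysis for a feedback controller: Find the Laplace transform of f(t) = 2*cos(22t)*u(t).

Standard pair: cos(wt)*u(t) <-> s/(s^2+w^2)
With w = 22: L{2*cos(22t)*u(t)} = 2s/(s^2+484)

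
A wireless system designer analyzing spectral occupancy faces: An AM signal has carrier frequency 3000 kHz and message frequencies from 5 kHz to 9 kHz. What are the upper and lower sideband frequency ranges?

Upper sideband (USB) = fc + [fm_low, fm_high] = 3000 + [5, 9] = [3005, 3009] kHz
Lower sideband (LSB) = fc - [fm_high, fm_low] = 3000 - [9, 5] = [2991, 2995] kHz
Total occupied spectrum: 2991 kHz to 3009 kHz (plus carrier at 3000 kHz)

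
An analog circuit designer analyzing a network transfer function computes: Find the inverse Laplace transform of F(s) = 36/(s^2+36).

Standard pair: w/(s^2+w^2) <-> sin(wt)*u(t)
Recognize w^2 = 36, so w = 6; numerator 36 = 6*6.
f(t) = 6*sin(6t)*u(t)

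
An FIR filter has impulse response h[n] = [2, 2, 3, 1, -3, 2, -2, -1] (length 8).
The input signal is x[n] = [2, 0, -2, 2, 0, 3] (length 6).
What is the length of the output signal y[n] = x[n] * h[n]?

For linear convolution, the output length is:
len(y) = len(x) + len(h) - 1 = 6 + 8 - 1 = 13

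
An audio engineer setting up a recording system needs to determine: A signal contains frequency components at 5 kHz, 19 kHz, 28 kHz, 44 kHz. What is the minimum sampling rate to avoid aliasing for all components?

The highest frequency component is f_max = 44 kHz.
Nyquist rate = 2 * f_max = 2 * 44 kHz = 88 kHz.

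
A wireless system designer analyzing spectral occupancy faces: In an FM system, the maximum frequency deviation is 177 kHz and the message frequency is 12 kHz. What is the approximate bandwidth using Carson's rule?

Carson's rule: BW = 2*(delta_f + f_m)
= 2*(177 + 12) kHz = 378 kHz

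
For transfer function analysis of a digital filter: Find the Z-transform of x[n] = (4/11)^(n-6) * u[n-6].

Time-shifting property: if X(z) = Z{x[n]}, then Z{x[n-d]} = z^(-d) * X(z)
X(z) = z/(z - 4/11) for x[n] = (4/11)^n * u[n]
Z{x[n-6]} = z^(-6) * z/(z - 4/11) = z^(-5)/(z - 4/11)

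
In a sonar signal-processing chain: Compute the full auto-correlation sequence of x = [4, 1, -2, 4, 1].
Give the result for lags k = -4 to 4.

r_xx[k] = sum_m x[m]*x[m+k], indexed from 0, for k = -4 to 4:
  r_xx[-4] = x[4]*x[0] = 4
  r_xx[-3] = x[3]*x[0] + x[4]*x[1] = 17
  r_xx[-2] = x[2]*x[0] + x[3]*x[1] + x[4]*x[2] = -6
  r_xx[-1] = x[1]*x[0] + x[2]*x[1] + x[3]*x[2] + x[4]*x[3] = -2
  r_xx[0] = x[0]*x[0] + x[1]*x[1] + x[2]*x[2] + x[3]*x[3] + x[4]*x[4] = 38
  r_xx[1] = x[0]*x[1] + x[1]*x[2] + x[2]*x[3] + x[3]*x[4] = -2
  r_xx[2] = x[0]*x[2] + x[1]*x[3] + x[2]*x[4] = -6
  r_xx[3] = x[0]*x[3] + x[1]*x[4] = 17
  r_xx[4] = x[0]*x[4] = 4
r_xx = [4, 17, -6, -2, 38, -2, -6, 17, 4]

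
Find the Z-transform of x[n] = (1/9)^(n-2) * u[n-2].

Time-shifting property: if X(z) = Z{x[n]}, then Z{x[n-d]} = z^(-d) * X(z)
X(z) = z/(z - 1/9) for x[n] = (1/9)^n * u[n]
Z{x[n-2]} = z^(-2) * z/(z - 1/9) = z^(-1)/(z - 1/9)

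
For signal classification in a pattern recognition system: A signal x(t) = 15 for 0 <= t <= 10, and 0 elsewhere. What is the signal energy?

Energy = integral of |x(t)|^2 dt over the signal duration
= 15^2 * 10 = 225 * 10 = 2250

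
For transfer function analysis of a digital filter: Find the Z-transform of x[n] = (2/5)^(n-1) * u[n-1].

Time-shifting property: if X(z) = Z{x[n]}, then Z{x[n-d]} = z^(-d) * X(z)
X(z) = z/(z - 2/5) for x[n] = (2/5)^n * u[n]
Z{x[n-1]} = z^(-1) * z/(z - 2/5) = 1/(z - 2/5)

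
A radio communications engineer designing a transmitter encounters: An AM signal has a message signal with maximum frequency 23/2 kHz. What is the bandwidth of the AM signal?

In AM (double-sideband), the bandwidth is twice the message frequency.
BW = 2 * f_m = 2 * 23/2 kHz = 23 kHz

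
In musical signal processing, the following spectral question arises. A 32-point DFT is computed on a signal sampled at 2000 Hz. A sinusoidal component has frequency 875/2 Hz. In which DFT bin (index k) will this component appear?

DFT frequency resolution = f_s/N = 2000/32 = 125/2 Hz
Bin index k = f_signal / resolution = 875/2 / 125/2 = 7
The signal frequency 875/2 Hz falls in DFT bin k = 7.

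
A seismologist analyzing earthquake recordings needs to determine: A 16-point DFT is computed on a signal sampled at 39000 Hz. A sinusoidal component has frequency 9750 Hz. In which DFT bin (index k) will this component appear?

DFT frequency resolution = f_s/N = 39000/16 = 4875/2 Hz
Bin index k = f_signal / resolution = 9750 / 4875/2 = 4
The signal frequency 9750 Hz falls in DFT bin k = 4.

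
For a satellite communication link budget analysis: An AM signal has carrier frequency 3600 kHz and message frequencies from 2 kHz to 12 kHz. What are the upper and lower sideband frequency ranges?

Upper sideband (USB) = fc + [fm_low, fm_high] = 3600 + [2, 12] = [3602, 3612] kHz
Lower sideband (LSB) = fc - [fm_high, fm_low] = 3600 - [12, 2] = [3588, 3598] kHz
Total occupied spectrum: 3588 kHz to 3612 kHz (plus carrier at 3600 kHz)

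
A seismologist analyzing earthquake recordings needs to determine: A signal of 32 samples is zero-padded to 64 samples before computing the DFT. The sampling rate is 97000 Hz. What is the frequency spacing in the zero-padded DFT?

Original DFT: N = 32, resolution = f_s/N = 97000/32 = 12125/4 Hz
Zero-padded DFT: N = 64, resolution = f_s/N = 97000/64 = 12125/8 Hz
Zero-padding interpolates the spectrum (finer frequency grid)
but does NOT improve the true spectral resolution (ability to resolve close frequencies).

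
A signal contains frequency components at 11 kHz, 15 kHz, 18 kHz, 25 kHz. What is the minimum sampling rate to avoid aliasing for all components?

The highest frequency component is f_max = 25 kHz.
Nyquist rate = 2 * f_max = 2 * 25 kHz = 50 kHz.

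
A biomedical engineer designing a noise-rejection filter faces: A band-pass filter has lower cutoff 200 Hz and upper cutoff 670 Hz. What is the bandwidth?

Bandwidth = f_high - f_low
= 670 Hz - 200 Hz = 470 Hz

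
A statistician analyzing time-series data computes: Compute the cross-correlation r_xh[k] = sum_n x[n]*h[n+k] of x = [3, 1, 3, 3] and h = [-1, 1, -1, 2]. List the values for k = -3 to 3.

Both sequences indexed from 0 and zero outside their support.
Lags with overlap: k = -3 to 3.
  r_xh[-3] = x[3]*h[0] = -3
  r_xh[-2] = x[2]*h[0] + x[3]*h[1] = 0
  r_xh[-1] = x[1]*h[0] + x[2]*h[1] + x[3]*h[2] = -1
  r_xh[0] = x[0]*h[0] + x[1]*h[1] + x[2]*h[2] + x[3]*h[3] = 1
  r_xh[1] = x[0]*h[1] + x[1]*h[2] + x[2]*h[3] = 8
  r_xh[2] = x[0]*h[2] + x[1]*h[3] = -1
  r_xh[3] = x[0]*h[3] = 6
r_xh = [-3, 0, -1, 1, 8, -1, 6] (for k = -3, ..., 3)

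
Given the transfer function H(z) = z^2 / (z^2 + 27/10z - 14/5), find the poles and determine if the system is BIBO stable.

Poles are roots of the denominator: z^2 + 27/10z - 14/5 = 0.
Quadratic formula: z = [-(27/10) +/- sqrt((27/10)^2 - 4*(-14/5))] / 2
Discriminant = 729/100 + 56/5 = 1849/100; sqrt = 43/10.
z = (-27/10 +/- 43/10) / 2 => z = 4/5 or z = -7/2.
|p1| = 7/2, |p2| = 4/5.
For BIBO stability, all poles must lie inside the unit circle (|p| < 1).
System is UNSTABLE since at least one |p| >= 1.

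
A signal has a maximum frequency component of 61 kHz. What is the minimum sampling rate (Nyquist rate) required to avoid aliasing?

By the Nyquist-Shannon sampling theorem,
the minimum sampling rate (Nyquist rate) must be at least 2 * f_max.
Nyquist rate = 2 * 61 kHz = 122 kHz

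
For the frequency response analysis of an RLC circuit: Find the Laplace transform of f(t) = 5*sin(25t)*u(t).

Standard pair: sin(wt)*u(t) <-> w/(s^2+w^2)
With w = 25: L{5*sin(25t)*u(t)} = 125/(s^2+625)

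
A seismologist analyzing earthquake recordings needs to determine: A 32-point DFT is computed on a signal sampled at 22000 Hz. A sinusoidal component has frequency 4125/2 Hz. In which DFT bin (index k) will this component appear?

DFT frequency resolution = f_s/N = 22000/32 = 1375/2 Hz
Bin index k = f_signal / resolution = 4125/2 / 1375/2 = 3
The signal frequency 4125/2 Hz falls in DFT bin k = 3.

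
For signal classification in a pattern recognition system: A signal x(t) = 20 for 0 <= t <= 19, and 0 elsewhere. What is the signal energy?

Energy = integral of |x(t)|^2 dt over the signal duration
= 20^2 * 19 = 400 * 19 = 7600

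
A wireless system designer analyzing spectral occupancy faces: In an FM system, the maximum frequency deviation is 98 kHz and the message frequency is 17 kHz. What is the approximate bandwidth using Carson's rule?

Carson's rule: BW = 2*(delta_f + f_m)
= 2*(98 + 17) kHz = 230 kHz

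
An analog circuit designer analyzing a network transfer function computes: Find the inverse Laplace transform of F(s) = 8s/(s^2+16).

Standard pair: s/(s^2+w^2) <-> cos(wt)*u(t)
With k=8, w=4: f(t) = 8*cos(4t)*u(t)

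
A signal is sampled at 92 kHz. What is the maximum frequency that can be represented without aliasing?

The maximum frequency that can be represented without aliasing
is the Nyquist frequency: f_max = f_s / 2 = 92 kHz / 2 = 46 kHz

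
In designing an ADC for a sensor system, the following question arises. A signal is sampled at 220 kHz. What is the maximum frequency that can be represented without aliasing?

The maximum frequency that can be represented without aliasing
is the Nyquist frequency: f_max = f_s / 2 = 220 kHz / 2 = 110 kHz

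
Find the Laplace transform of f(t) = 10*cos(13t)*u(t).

Standard pair: cos(wt)*u(t) <-> s/(s^2+w^2)
With w = 13: L{10*cos(13t)*u(t)} = 10s/(s^2+169)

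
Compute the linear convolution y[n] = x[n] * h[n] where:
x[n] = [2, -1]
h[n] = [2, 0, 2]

y[n] = sum_k x[k]*h[n-k]. Output length = len(x) + len(h) - 1 = 2 + 3 - 1 = 4.
y[0] = 2*2 = 4
y[1] = -1*2 + 2*0 = -2
y[2] = -1*0 + 2*2 = 4
y[3] = -1*2 = -2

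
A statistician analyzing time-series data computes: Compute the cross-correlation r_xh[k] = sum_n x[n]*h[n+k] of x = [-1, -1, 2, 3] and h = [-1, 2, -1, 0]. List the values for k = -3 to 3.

Both sequences indexed from 0 and zero outside their support.
Lags with overlap: k = -3 to 3.
  r_xh[-3] = x[3]*h[0] = -3
  r_xh[-2] = x[2]*h[0] + x[3]*h[1] = 4
  r_xh[-1] = x[1]*h[0] + x[2]*h[1] + x[3]*h[2] = 2
  r_xh[0] = x[0]*h[0] + x[1]*h[1] + x[2]*h[2] + x[3]*h[3] = -3
  r_xh[1] = x[0]*h[1] + x[1]*h[2] + x[2]*h[3] = -1
  r_xh[2] = x[0]*h[2] + x[1]*h[3] = 1
  r_xh[3] = x[0]*h[3] = 0
r_xh = [-3, 4, 2, -3, -1, 1, 0] (for k = -3, ..., 3)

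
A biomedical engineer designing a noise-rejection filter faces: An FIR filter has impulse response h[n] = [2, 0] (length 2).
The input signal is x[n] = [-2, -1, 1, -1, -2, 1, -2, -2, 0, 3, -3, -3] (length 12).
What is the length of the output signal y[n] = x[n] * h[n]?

For linear convolution, the output length is:
len(y) = len(x) + len(h) - 1 = 12 + 2 - 1 = 13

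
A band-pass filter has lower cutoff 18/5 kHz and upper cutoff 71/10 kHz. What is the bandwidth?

Bandwidth = f_high - f_low
= 71/10 kHz - 18/5 kHz = 7/2 kHz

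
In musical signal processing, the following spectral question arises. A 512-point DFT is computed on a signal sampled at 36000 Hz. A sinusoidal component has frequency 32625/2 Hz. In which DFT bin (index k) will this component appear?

DFT frequency resolution = f_s/N = 36000/512 = 1125/16 Hz
Bin index k = f_signal / resolution = 32625/2 / 1125/16 = 232
The signal frequency 32625/2 Hz falls in DFT bin k = 232.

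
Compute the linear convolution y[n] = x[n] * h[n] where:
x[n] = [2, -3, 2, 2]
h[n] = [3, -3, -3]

y[n] = sum_k x[k]*h[n-k]. Output length = len(x) + len(h) - 1 = 4 + 3 - 1 = 6.
y[0] = 2*3 = 6
y[1] = -3*3 + 2*-3 = -15
y[2] = 2*3 + -3*-3 + 2*-3 = 9
y[3] = 2*3 + 2*-3 + -3*-3 = 9
y[4] = 2*-3 + 2*-3 = -12
y[5] = 2*-3 = -6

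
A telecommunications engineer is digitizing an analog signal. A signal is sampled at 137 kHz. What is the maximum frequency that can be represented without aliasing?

The maximum frequency that can be represented without aliasing
is the Nyquist frequency: f_max = f_s / 2 = 137 kHz / 2 = 137/2 kHz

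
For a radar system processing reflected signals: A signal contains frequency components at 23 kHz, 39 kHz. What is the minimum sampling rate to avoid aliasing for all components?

The highest frequency component is f_max = 39 kHz.
Nyquist rate = 2 * f_max = 2 * 39 kHz = 78 kHz.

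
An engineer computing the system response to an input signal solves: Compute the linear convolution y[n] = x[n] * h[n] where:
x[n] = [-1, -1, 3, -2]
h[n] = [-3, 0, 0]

y[n] = sum_k x[k]*h[n-k]. Output length = len(x) + len(h) - 1 = 4 + 3 - 1 = 6.
y[0] = -1*-3 = 3
y[1] = -1*-3 + -1*0 = 3
y[2] = 3*-3 + -1*0 + -1*0 = -9
y[3] = -2*-3 + 3*0 + -1*0 = 6
y[4] = -2*0 + 3*0 = 0
y[5] = -2*0 = 0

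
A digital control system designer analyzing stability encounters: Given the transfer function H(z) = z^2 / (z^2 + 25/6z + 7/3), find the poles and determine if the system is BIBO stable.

Poles are roots of the denominator: z^2 + 25/6z + 7/3 = 0.
Quadratic formula: z = [-(25/6) +/- sqrt((25/6)^2 - 4*(7/3))] / 2
Discriminant = 625/36 - 28/3 = 289/36; sqrt = 17/6.
z = (-25/6 +/- 17/6) / 2 => z = -2/3 or z = -7/2.
|p1| = 7/2, |p2| = 2/3.
For BIBO stability, all poles must lie inside the unit circle (|p| < 1).
System is UNSTABLE since at least one |p| >= 1.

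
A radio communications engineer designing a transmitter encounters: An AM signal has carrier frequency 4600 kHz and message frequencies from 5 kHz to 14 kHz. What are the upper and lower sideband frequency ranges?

Upper sideband (USB) = fc + [fm_low, fm_high] = 4600 + [5, 14] = [4605, 4614] kHz
Lower sideband (LSB) = fc - [fm_high, fm_low] = 4600 - [14, 5] = [4586, 4595] kHz
Total occupied spectrum: 4586 kHz to 4614 kHz (plus carrier at 4600 kHz)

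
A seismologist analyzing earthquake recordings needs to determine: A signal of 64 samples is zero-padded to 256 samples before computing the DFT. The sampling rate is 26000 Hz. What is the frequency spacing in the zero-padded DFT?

Original DFT: N = 64, resolution = f_s/N = 26000/64 = 1625/4 Hz
Zero-padded DFT: N = 256, resolution = f_s/N = 26000/256 = 1625/16 Hz
Zero-padding interpolates the spectrum (finer frequency grid)
but does NOT improve the true spectral resolution (ability to resolve close frequencies).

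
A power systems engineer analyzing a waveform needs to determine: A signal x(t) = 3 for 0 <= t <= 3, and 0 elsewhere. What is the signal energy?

Energy = integral of |x(t)|^2 dt over the signal duration
= 3^2 * 3 = 9 * 3 = 27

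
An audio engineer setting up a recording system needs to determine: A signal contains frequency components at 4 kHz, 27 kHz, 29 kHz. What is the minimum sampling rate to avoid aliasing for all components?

The highest frequency component is f_max = 29 kHz.
Nyquist rate = 2 * f_max = 2 * 29 kHz = 58 kHz.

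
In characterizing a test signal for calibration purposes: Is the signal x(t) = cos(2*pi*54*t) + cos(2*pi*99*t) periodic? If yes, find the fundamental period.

f1 = 54 Hz, f2 = 99 Hz
Period T1 = 1/54, T2 = 1/99
Ratio T1/T2 = 99/54, which is rational.
The signal is periodic with fundamental period T = 1/GCD(54,99) = 1/9 s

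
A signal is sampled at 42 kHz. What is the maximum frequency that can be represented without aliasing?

The maximum frequency that can be represented without aliasing
is the Nyquist frequency: f_max = f_s / 2 = 42 kHz / 2 = 21 kHz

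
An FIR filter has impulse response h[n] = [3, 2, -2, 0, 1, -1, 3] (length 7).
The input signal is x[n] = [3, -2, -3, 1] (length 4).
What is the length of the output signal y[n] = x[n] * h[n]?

For linear convolution, the output length is:
len(y) = len(x) + len(h) - 1 = 4 + 7 - 1 = 10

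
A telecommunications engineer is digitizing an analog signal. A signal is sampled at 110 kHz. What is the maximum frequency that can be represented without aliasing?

The maximum frequency that can be represented without aliasing
is the Nyquist frequency: f_max = f_s / 2 = 110 kHz / 2 = 55 kHz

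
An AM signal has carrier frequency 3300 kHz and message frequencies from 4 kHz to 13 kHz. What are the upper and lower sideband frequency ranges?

Upper sideband (USB) = fc + [fm_low, fm_high] = 3300 + [4, 13] = [3304, 3313] kHz
Lower sideband (LSB) = fc - [fm_high, fm_low] = 3300 - [13, 4] = [3287, 3296] kHz
Total occupied spectrum: 3287 kHz to 3313 kHz (plus carrier at 3300 kHz)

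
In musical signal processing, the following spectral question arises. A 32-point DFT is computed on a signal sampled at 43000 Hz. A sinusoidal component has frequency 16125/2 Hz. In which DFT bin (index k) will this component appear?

DFT frequency resolution = f_s/N = 43000/32 = 5375/4 Hz
Bin index k = f_signal / resolution = 16125/2 / 5375/4 = 6
The signal frequency 16125/2 Hz falls in DFT bin k = 6.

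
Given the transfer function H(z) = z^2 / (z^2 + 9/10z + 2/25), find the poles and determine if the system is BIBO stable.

Poles are roots of the denominator: z^2 + 9/10z + 2/25 = 0.
Quadratic formula: z = [-(9/10) +/- sqrt((9/10)^2 - 4*(2/25))] / 2
Discriminant = 81/100 - 8/25 = 49/100; sqrt = 7/10.
z = (-9/10 +/- 7/10) / 2 => z = -1/10 or z = -4/5.
|p1| = 4/5, |p2| = 1/10.
For BIBO stability, all poles must lie inside the unit circle (|p| < 1).
System is STABLE since both |p| < 1.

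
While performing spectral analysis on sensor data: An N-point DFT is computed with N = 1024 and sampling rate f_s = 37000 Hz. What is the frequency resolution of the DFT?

DFT frequency resolution = f_s / N
= 37000 / 1024 = 4625/128 Hz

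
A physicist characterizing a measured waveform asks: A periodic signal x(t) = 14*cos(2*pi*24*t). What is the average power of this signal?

Average power of A*cos(wt) is A^2/2.
P = 14^2 / 2 = 196/2 = 98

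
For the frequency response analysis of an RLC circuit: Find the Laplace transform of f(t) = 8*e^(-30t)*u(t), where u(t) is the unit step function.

Standard Laplace transform pair:
e^(-at)*u(t) <-> 1/(s+a)
With a = 30: L{8*e^(-30t)*u(t)} = 8/(s+30), ROC: Re(s) > -30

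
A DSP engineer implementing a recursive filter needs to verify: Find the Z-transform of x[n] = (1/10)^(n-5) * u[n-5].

Time-shifting property: if X(z) = Z{x[n]}, then Z{x[n-d]} = z^(-d) * X(z)
X(z) = z/(z - 1/10) for x[n] = (1/10)^n * u[n]
Z{x[n-5]} = z^(-5) * z/(z - 1/10) = z^(-4)/(z - 1/10)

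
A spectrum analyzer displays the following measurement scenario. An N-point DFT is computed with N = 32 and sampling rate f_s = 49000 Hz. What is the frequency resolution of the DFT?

DFT frequency resolution = f_s / N
= 49000 / 32 = 6125/4 Hz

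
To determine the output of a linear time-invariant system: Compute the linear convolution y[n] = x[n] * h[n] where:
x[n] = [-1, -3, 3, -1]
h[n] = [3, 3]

y[n] = sum_k x[k]*h[n-k]. Output length = len(x) + len(h) - 1 = 4 + 2 - 1 = 5.
y[0] = -1*3 = -3
y[1] = -3*3 + -1*3 = -12
y[2] = 3*3 + -3*3 = 0
y[3] = -1*3 + 3*3 = 6
y[4] = -1*3 = -3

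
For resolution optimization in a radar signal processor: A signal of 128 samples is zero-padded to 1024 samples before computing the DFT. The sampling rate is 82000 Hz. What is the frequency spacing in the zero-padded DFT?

Original DFT: N = 128, resolution = f_s/N = 82000/128 = 5125/8 Hz
Zero-padded DFT: N = 1024, resolution = f_s/N = 82000/1024 = 5125/64 Hz
Zero-padding interpolates the spectrum (finer frequency grid)
but does NOT improve the true spectral resolution (ability to resolve close frequencies).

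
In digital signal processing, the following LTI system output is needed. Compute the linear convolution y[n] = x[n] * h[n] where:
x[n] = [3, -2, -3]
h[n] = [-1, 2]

y[n] = sum_k x[k]*h[n-k]. Output length = len(x) + len(h) - 1 = 3 + 2 - 1 = 4.
y[0] = 3*-1 = -3
y[1] = -2*-1 + 3*2 = 8
y[2] = -3*-1 + -2*2 = -1
y[3] = -3*2 = -6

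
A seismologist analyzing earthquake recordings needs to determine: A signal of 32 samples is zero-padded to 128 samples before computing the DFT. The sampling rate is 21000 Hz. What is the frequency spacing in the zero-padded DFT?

Original DFT: N = 32, resolution = f_s/N = 21000/32 = 2625/4 Hz
Zero-padded DFT: N = 128, resolution = f_s/N = 21000/128 = 2625/16 Hz
Zero-padding interpolates the spectrum (finer frequency grid)
but does NOT improve the true spectral resolution (ability to resolve close frequencies).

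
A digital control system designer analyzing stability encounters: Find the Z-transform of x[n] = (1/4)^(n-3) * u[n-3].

Time-shifting property: if X(z) = Z{x[n]}, then Z{x[n-d]} = z^(-d) * X(z)
X(z) = z/(z - 1/4) for x[n] = (1/4)^n * u[n]
Z{x[n-3]} = z^(-3) * z/(z - 1/4) = z^(-2)/(z - 1/4)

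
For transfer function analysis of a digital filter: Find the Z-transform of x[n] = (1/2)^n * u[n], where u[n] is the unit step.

The Z-transform of a^n * u[n] is z/(z-a) for |z| > |a|.
Here a = 1/2, so X(z) = z/(z - (1/2)) = 2z/(2z - 1)
ROC: |z| > 1/2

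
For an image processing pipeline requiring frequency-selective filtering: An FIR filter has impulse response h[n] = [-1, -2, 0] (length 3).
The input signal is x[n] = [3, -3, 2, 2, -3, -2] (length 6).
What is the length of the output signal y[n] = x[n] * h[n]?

For linear convolution, the output length is:
len(y) = len(x) + len(h) - 1 = 6 + 3 - 1 = 8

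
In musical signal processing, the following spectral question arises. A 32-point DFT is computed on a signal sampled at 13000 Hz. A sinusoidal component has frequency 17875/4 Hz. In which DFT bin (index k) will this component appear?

DFT frequency resolution = f_s/N = 13000/32 = 1625/4 Hz
Bin index k = f_signal / resolution = 17875/4 / 1625/4 = 11
The signal frequency 17875/4 Hz falls in DFT bin k = 11.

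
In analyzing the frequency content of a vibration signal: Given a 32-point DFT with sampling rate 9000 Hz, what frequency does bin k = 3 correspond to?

The frequency of DFT bin k is: f_k = k * f_s / N
f_3 = 3 * 9000 / 32 = 3375/4 Hz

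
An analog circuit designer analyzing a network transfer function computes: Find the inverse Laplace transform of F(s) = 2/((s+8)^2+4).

Standard pair: w/((s+a)^2+w^2) <-> e^(-at)*sin(wt)*u(t)
With a=8, w=2: f(t) = e^(-8t)*sin(2t)*u(t)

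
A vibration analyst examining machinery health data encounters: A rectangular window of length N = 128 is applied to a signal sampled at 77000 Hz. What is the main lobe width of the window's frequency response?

For a rectangular window of length N,
the main lobe width in frequency is 2*f_s/N.
= 2*77000/128 = 9625/8 Hz
This determines the minimum frequency separation for resolving two sinusoids.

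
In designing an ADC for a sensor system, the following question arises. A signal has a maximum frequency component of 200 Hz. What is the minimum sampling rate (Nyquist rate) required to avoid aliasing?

By the Nyquist-Shannon sampling theorem,
the minimum sampling rate (Nyquist rate) must be at least 2 * f_max.
Nyquist rate = 2 * 200 Hz = 400 Hz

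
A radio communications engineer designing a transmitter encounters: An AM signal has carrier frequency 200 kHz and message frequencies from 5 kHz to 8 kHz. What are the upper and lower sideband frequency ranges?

Upper sideband (USB) = fc + [fm_low, fm_high] = 200 + [5, 8] = [205, 208] kHz
Lower sideband (LSB) = fc - [fm_high, fm_low] = 200 - [8, 5] = [192, 195] kHz
Total occupied spectrum: 192 kHz to 208 kHz (plus carrier at 200 kHz)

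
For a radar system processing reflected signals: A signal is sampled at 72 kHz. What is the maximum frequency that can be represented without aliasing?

The maximum frequency that can be represented without aliasing
is the Nyquist frequency: f_max = f_s / 2 = 72 kHz / 2 = 36 kHz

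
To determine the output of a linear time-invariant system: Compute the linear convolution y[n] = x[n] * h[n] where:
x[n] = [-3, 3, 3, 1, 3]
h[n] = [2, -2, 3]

y[n] = sum_k x[k]*h[n-k]. Output length = len(x) + len(h) - 1 = 5 + 3 - 1 = 7.
y[0] = -3*2 = -6
y[1] = 3*2 + -3*-2 = 12
y[2] = 3*2 + 3*-2 + -3*3 = -9
y[3] = 1*2 + 3*-2 + 3*3 = 5
y[4] = 3*2 + 1*-2 + 3*3 = 13
y[5] = 3*-2 + 1*3 = -3
y[6] = 3*3 = 9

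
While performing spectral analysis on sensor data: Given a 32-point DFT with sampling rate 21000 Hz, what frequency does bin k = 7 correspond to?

The frequency of DFT bin k is: f_k = k * f_s / N
f_7 = 7 * 21000 / 32 = 18375/4 Hz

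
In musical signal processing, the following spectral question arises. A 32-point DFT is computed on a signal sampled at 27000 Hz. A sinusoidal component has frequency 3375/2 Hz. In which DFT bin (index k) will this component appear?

DFT frequency resolution = f_s/N = 27000/32 = 3375/4 Hz
Bin index k = f_signal / resolution = 3375/2 / 3375/4 = 2
The signal frequency 3375/2 Hz falls in DFT bin k = 2.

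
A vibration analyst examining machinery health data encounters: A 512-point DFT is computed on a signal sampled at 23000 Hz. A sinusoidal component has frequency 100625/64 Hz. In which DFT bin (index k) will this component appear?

DFT frequency resolution = f_s/N = 23000/512 = 2875/64 Hz
Bin index k = f_signal / resolution = 100625/64 / 2875/64 = 35
The signal frequency 100625/64 Hz falls in DFT bin k = 35.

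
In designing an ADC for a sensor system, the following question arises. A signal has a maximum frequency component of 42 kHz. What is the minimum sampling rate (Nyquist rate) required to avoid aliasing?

By the Nyquist-Shannon sampling theorem,
the minimum sampling rate (Nyquist rate) must be at least 2 * f_max.
Nyquist rate = 2 * 42 kHz = 84 kHz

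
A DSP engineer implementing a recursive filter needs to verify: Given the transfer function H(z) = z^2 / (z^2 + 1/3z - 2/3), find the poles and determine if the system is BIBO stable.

Poles are roots of the denominator: z^2 + 1/3z - 2/3 = 0.
Quadratic formula: z = [-(1/3) +/- sqrt((1/3)^2 - 4*(-2/3))] / 2
Discriminant = 1/9 + 8/3 = 25/9; sqrt = 5/3.
z = (-1/3 +/- 5/3) / 2 => z = 2/3 or z = -1.
|p1| = 1, |p2| = 2/3.
For BIBO stability, all poles must lie inside the unit circle (|p| < 1).
System is UNSTABLE since at least one |p| >= 1.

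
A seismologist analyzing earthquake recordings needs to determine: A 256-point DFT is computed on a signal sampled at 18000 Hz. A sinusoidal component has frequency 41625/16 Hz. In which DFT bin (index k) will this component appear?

DFT frequency resolution = f_s/N = 18000/256 = 1125/16 Hz
Bin index k = f_signal / resolution = 41625/16 / 1125/16 = 37
The signal frequency 41625/16 Hz falls in DFT bin k = 37.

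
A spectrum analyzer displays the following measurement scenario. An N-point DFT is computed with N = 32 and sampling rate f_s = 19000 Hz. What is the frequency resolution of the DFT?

DFT frequency resolution = f_s / N
= 19000 / 32 = 2375/4 Hz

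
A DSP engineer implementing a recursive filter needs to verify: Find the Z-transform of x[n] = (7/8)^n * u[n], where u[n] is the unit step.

The Z-transform of a^n * u[n] is z/(z-a) for |z| > |a|.
Here a = 7/8, so X(z) = z/(z - (7/8)) = 8z/(8z - 7)
ROC: |z| > 7/8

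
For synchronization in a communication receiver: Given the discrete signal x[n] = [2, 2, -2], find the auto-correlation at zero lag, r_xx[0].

The auto-correlation at zero lag r_xx[0] equals the signal energy.
r_xx[0] = sum of x[n]^2 = 2^2 + 2^2 + (-2)^2
= 4 + 4 + 4 = 12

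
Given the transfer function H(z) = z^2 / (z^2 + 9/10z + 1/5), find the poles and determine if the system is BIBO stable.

Poles are roots of the denominator: z^2 + 9/10z + 1/5 = 0.
Quadratic formula: z = [-(9/10) +/- sqrt((9/10)^2 - 4*(1/5))] / 2
Discriminant = 81/100 - 4/5 = 1/100; sqrt = 1/10.
z = (-9/10 +/- 1/10) / 2 => z = -2/5 or z = -1/2.
|p1| = 2/5, |p2| = 1/2.
For BIBO stability, all poles must lie inside the unit circle (|p| < 1).
System is STABLE since both |p| < 1.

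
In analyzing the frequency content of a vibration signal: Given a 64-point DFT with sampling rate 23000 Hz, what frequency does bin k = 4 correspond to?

The frequency of DFT bin k is: f_k = k * f_s / N
f_4 = 4 * 23000 / 64 = 2875/2 Hz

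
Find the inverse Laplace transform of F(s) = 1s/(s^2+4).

Standard pair: s/(s^2+w^2) <-> cos(wt)*u(t)
With k=1, w=2: f(t) = cos(2t)*u(t)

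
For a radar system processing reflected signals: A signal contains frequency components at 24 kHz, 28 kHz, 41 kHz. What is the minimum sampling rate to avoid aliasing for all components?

The highest frequency component is f_max = 41 kHz.
Nyquist rate = 2 * f_max = 2 * 41 kHz = 82 kHz.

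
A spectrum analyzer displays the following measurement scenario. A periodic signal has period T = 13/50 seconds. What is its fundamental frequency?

The fundamental frequency is the reciprocal of the period.
f = 1/T = 1/(13/50) = 50/13 Hz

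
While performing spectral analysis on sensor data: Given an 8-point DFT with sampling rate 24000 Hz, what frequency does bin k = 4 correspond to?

The frequency of DFT bin k is: f_k = k * f_s / N
f_4 = 4 * 24000 / 8 = 12000 Hz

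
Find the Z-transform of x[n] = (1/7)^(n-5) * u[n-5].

Time-shifting property: if X(z) = Z{x[n]}, then Z{x[n-d]} = z^(-d) * X(z)
X(z) = z/(z - 1/7) for x[n] = (1/7)^n * u[n]
Z{x[n-5]} = z^(-5) * z/(z - 1/7) = z^(-4)/(z - 1/7)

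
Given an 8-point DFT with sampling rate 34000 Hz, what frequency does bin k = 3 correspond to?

The frequency of DFT bin k is: f_k = k * f_s / N
f_3 = 3 * 34000 / 8 = 12750 Hz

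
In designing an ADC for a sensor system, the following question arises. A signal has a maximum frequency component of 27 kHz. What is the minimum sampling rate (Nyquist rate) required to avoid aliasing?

By the Nyquist-Shannon sampling theorem,
the minimum sampling rate (Nyquist rate) must be at least 2 * f_max.
Nyquist rate = 2 * 27 kHz = 54 kHz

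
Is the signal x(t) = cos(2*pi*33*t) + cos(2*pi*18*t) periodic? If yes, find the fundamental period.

f1 = 33 Hz, f2 = 18 Hz
Period T1 = 1/33, T2 = 1/18
Ratio T1/T2 = 18/33, which is rational.
The signal is periodic with fundamental period T = 1/GCD(33,18) = 1/3 s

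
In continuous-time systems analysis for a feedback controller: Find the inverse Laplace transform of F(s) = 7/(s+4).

Standard pair: k/(s+a) <-> k*e^(-at)*u(t)
With k=7, a=4: f(t) = 7*e^(-4t)*u(t)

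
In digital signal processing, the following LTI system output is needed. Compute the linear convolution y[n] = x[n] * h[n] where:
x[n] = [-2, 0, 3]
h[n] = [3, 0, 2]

y[n] = sum_k x[k]*h[n-k]. Output length = len(x) + len(h) - 1 = 3 + 3 - 1 = 5.
y[0] = -2*3 = -6
y[1] = 0*3 + -2*0 = 0
y[2] = 3*3 + 0*0 + -2*2 = 5
y[3] = 3*0 + 0*2 = 0
y[4] = 3*2 = 6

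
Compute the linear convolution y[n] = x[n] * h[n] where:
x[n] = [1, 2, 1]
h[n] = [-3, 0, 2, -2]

y[n] = sum_k x[k]*h[n-k]. Output length = len(x) + len(h) - 1 = 3 + 4 - 1 = 6.
y[0] = 1*-3 = -3
y[1] = 2*-3 + 1*0 = -6
y[2] = 1*-3 + 2*0 + 1*2 = -1
y[3] = 1*0 + 2*2 + 1*-2 = 2
y[4] = 1*2 + 2*-2 = -2
y[5] = 1*-2 = -2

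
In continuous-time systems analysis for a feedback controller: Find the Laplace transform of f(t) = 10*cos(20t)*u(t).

Standard pair: cos(wt)*u(t) <-> s/(s^2+w^2)
With w = 20: L{10*cos(20t)*u(t)} = 10s/(s^2+400)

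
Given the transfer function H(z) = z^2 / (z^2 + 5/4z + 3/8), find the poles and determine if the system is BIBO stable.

Poles are roots of the denominator: z^2 + 5/4z + 3/8 = 0.
Quadratic formula: z = [-(5/4) +/- sqrt((5/4)^2 - 4*(3/8))] / 2
Discriminant = 25/16 - 3/2 = 1/16; sqrt = 1/4.
z = (-5/4 +/- 1/4) / 2 => z = -1/2 or z = -3/4.
|p1| = 3/4, |p2| = 1/2.
For BIBO stability, all poles must lie inside the unit circle (|p| < 1).
System is STABLE since both |p| < 1.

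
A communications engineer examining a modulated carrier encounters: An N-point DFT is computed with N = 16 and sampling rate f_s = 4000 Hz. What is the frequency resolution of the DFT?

DFT frequency resolution = f_s / N
= 4000 / 16 = 250 Hz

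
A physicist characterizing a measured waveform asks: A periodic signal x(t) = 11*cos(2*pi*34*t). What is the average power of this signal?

Average power of A*cos(wt) is A^2/2.
P = 11^2 / 2 = 121/2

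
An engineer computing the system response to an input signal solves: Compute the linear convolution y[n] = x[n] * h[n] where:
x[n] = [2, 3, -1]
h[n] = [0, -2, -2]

y[n] = sum_k x[k]*h[n-k]. Output length = len(x) + len(h) - 1 = 3 + 3 - 1 = 5.
y[0] = 2*0 = 0
y[1] = 3*0 + 2*-2 = -4
y[2] = -1*0 + 3*-2 + 2*-2 = -10
y[3] = -1*-2 + 3*-2 = -4
y[4] = -1*-2 = 2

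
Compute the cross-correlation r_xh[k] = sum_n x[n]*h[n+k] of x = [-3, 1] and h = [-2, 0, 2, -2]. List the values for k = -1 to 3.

Both sequences indexed from 0 and zero outside their support.
Lags with overlap: k = -1 to 3.
  r_xh[-1] = x[1]*h[0] = -2
  r_xh[0] = x[0]*h[0] + x[1]*h[1] = 6
  r_xh[1] = x[0]*h[1] + x[1]*h[2] = 2
  r_xh[2] = x[0]*h[2] + x[1]*h[3] = -8
  r_xh[3] = x[0]*h[3] = 6
r_xh = [-2, 6, 2, -8, 6] (for k = -1, ..., 3)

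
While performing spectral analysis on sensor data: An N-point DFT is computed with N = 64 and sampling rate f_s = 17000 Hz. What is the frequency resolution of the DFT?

DFT frequency resolution = f_s / N
= 17000 / 64 = 2125/8 Hz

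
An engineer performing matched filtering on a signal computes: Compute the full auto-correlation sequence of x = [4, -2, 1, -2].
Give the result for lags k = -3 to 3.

r_xx[k] = sum_m x[m]*x[m+k], indexed from 0, for k = -3 to 3:
  r_xx[-3] = x[3]*x[0] = -8
  r_xx[-2] = x[2]*x[0] + x[3]*x[1] = 8
  r_xx[-1] = x[1]*x[0] + x[2]*x[1] + x[3]*x[2] = -12
  r_xx[0] = x[0]*x[0] + x[1]*x[1] + x[2]*x[2] + x[3]*x[3] = 25
  r_xx[1] = x[0]*x[1] + x[1]*x[2] + x[2]*x[3] = -12
  r_xx[2] = x[0]*x[2] + x[1]*x[3] = 8
  r_xx[3] = x[0]*x[3] = -8
r_xx = [-8, 8, -12, 25, -12, 8, -8]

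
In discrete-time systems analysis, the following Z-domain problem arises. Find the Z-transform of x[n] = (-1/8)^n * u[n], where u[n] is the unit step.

The Z-transform of a^n * u[n] is z/(z-a) for |z| > |a|.
Here a = -1/8, so X(z) = z/(z - (-1/8)) = 8z/(8z + 1)
ROC: |z| > 1/8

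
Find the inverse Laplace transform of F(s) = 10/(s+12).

Standard pair: k/(s+a) <-> k*e^(-at)*u(t)
With k=10, a=12: f(t) = 10*e^(-12t)*u(t)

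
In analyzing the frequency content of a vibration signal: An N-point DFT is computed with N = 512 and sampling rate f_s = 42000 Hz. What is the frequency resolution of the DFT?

DFT frequency resolution = f_s / N
= 42000 / 512 = 2625/32 Hz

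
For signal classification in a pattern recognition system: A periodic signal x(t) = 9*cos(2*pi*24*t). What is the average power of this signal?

Average power of A*cos(wt) is A^2/2.
P = 9^2 / 2 = 81/2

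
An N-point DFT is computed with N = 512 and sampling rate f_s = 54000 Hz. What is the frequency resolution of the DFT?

DFT frequency resolution = f_s / N
= 54000 / 512 = 3375/32 Hz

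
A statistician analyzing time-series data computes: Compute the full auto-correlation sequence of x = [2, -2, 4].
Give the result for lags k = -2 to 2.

r_xx[k] = sum_m x[m]*x[m+k], indexed from 0, for k = -2 to 2:
  r_xx[-2] = x[2]*x[0] = 8
  r_xx[-1] = x[1]*x[0] + x[2]*x[1] = -12
  r_xx[0] = x[0]*x[0] + x[1]*x[1] + x[2]*x[2] = 24
  r_xx[1] = x[0]*x[1] + x[1]*x[2] = -12
  r_xx[2] = x[0]*x[2] = 8
r_xx = [8, -12, 24, -12, 8]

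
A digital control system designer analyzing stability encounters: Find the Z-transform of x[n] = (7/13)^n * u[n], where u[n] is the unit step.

The Z-transform of a^n * u[n] is z/(z-a) for |z| > |a|.
Here a = 7/13, so X(z) = z/(z - (7/13)) = 13z/(13z - 7)
ROC: |z| > 7/13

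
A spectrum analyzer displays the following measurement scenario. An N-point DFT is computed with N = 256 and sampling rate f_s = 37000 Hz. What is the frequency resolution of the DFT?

DFT frequency resolution = f_s / N
= 37000 / 256 = 4625/32 Hz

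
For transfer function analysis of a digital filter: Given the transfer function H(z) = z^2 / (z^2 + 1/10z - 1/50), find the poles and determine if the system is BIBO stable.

Poles are roots of the denominator: z^2 + 1/10z - 1/50 = 0.
Quadratic formula: z = [-(1/10) +/- sqrt((1/10)^2 - 4*(-1/50))] / 2
Discriminant = 1/100 + 2/25 = 9/100; sqrt = 3/10.
z = (-1/10 +/- 3/10) / 2 => z = 1/10 or z = -1/5.
|p1| = 1/10, |p2| = 1/5.
For BIBO stability, all poles must lie inside the unit circle (|p| < 1).
System is STABLE since both |p| < 1.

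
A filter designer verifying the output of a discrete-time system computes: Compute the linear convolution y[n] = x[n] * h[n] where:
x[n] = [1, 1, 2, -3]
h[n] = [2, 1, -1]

y[n] = sum_k x[k]*h[n-k]. Output length = len(x) + len(h) - 1 = 4 + 3 - 1 = 6.
y[0] = 1*2 = 2
y[1] = 1*2 + 1*1 = 3
y[2] = 2*2 + 1*1 + 1*-1 = 4
y[3] = -3*2 + 2*1 + 1*-1 = -5
y[4] = -3*1 + 2*-1 = -5
y[5] = -3*-1 = 3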